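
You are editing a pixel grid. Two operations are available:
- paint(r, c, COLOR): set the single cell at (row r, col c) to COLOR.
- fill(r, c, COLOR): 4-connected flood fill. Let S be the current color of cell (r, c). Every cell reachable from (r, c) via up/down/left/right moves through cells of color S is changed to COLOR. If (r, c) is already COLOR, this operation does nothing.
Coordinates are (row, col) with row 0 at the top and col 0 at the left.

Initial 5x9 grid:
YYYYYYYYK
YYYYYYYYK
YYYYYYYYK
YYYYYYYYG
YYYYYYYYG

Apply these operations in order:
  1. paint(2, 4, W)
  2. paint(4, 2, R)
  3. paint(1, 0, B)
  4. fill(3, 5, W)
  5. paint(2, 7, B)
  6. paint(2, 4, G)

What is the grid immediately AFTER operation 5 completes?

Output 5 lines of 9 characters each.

After op 1 paint(2,4,W):
YYYYYYYYK
YYYYYYYYK
YYYYWYYYK
YYYYYYYYG
YYYYYYYYG
After op 2 paint(4,2,R):
YYYYYYYYK
YYYYYYYYK
YYYYWYYYK
YYYYYYYYG
YYRYYYYYG
After op 3 paint(1,0,B):
YYYYYYYYK
BYYYYYYYK
YYYYWYYYK
YYYYYYYYG
YYRYYYYYG
After op 4 fill(3,5,W) [37 cells changed]:
WWWWWWWWK
BWWWWWWWK
WWWWWWWWK
WWWWWWWWG
WWRWWWWWG
After op 5 paint(2,7,B):
WWWWWWWWK
BWWWWWWWK
WWWWWWWBK
WWWWWWWWG
WWRWWWWWG

Answer: WWWWWWWWK
BWWWWWWWK
WWWWWWWBK
WWWWWWWWG
WWRWWWWWG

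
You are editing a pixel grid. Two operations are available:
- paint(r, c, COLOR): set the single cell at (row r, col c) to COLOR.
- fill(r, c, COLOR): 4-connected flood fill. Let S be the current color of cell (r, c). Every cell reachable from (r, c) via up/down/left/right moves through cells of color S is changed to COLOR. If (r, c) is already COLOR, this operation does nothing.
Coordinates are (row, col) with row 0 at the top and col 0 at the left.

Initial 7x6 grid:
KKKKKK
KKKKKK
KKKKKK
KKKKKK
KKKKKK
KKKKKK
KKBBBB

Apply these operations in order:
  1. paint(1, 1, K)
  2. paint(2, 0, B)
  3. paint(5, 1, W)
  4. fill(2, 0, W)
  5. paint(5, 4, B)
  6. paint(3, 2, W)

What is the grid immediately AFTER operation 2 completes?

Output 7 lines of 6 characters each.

Answer: KKKKKK
KKKKKK
BKKKKK
KKKKKK
KKKKKK
KKKKKK
KKBBBB

Derivation:
After op 1 paint(1,1,K):
KKKKKK
KKKKKK
KKKKKK
KKKKKK
KKKKKK
KKKKKK
KKBBBB
After op 2 paint(2,0,B):
KKKKKK
KKKKKK
BKKKKK
KKKKKK
KKKKKK
KKKKKK
KKBBBB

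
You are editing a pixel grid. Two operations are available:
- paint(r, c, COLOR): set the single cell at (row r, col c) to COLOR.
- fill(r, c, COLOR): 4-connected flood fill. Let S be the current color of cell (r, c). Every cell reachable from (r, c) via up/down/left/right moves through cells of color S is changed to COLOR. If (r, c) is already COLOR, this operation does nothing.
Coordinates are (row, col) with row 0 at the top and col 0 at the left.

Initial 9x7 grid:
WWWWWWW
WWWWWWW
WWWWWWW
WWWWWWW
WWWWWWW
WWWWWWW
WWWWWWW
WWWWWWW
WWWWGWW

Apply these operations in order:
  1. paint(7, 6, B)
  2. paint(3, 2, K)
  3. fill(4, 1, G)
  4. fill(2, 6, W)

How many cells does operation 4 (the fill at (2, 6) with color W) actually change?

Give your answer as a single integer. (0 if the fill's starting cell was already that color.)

Answer: 61

Derivation:
After op 1 paint(7,6,B):
WWWWWWW
WWWWWWW
WWWWWWW
WWWWWWW
WWWWWWW
WWWWWWW
WWWWWWW
WWWWWWB
WWWWGWW
After op 2 paint(3,2,K):
WWWWWWW
WWWWWWW
WWWWWWW
WWKWWWW
WWWWWWW
WWWWWWW
WWWWWWW
WWWWWWB
WWWWGWW
After op 3 fill(4,1,G) [60 cells changed]:
GGGGGGG
GGGGGGG
GGGGGGG
GGKGGGG
GGGGGGG
GGGGGGG
GGGGGGG
GGGGGGB
GGGGGGG
After op 4 fill(2,6,W) [61 cells changed]:
WWWWWWW
WWWWWWW
WWWWWWW
WWKWWWW
WWWWWWW
WWWWWWW
WWWWWWW
WWWWWWB
WWWWWWW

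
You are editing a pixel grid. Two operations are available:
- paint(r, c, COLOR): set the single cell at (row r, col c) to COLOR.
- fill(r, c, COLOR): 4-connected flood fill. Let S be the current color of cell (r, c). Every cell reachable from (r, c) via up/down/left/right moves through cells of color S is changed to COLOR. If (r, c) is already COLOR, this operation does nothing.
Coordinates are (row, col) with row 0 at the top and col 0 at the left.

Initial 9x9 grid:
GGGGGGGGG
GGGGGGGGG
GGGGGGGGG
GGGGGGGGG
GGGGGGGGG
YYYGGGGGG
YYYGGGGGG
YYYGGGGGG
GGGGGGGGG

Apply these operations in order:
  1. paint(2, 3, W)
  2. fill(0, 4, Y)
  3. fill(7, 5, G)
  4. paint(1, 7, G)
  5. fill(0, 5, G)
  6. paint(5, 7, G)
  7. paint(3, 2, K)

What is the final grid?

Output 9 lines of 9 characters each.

After op 1 paint(2,3,W):
GGGGGGGGG
GGGGGGGGG
GGGWGGGGG
GGGGGGGGG
GGGGGGGGG
YYYGGGGGG
YYYGGGGGG
YYYGGGGGG
GGGGGGGGG
After op 2 fill(0,4,Y) [71 cells changed]:
YYYYYYYYY
YYYYYYYYY
YYYWYYYYY
YYYYYYYYY
YYYYYYYYY
YYYYYYYYY
YYYYYYYYY
YYYYYYYYY
YYYYYYYYY
After op 3 fill(7,5,G) [80 cells changed]:
GGGGGGGGG
GGGGGGGGG
GGGWGGGGG
GGGGGGGGG
GGGGGGGGG
GGGGGGGGG
GGGGGGGGG
GGGGGGGGG
GGGGGGGGG
After op 4 paint(1,7,G):
GGGGGGGGG
GGGGGGGGG
GGGWGGGGG
GGGGGGGGG
GGGGGGGGG
GGGGGGGGG
GGGGGGGGG
GGGGGGGGG
GGGGGGGGG
After op 5 fill(0,5,G) [0 cells changed]:
GGGGGGGGG
GGGGGGGGG
GGGWGGGGG
GGGGGGGGG
GGGGGGGGG
GGGGGGGGG
GGGGGGGGG
GGGGGGGGG
GGGGGGGGG
After op 6 paint(5,7,G):
GGGGGGGGG
GGGGGGGGG
GGGWGGGGG
GGGGGGGGG
GGGGGGGGG
GGGGGGGGG
GGGGGGGGG
GGGGGGGGG
GGGGGGGGG
After op 7 paint(3,2,K):
GGGGGGGGG
GGGGGGGGG
GGGWGGGGG
GGKGGGGGG
GGGGGGGGG
GGGGGGGGG
GGGGGGGGG
GGGGGGGGG
GGGGGGGGG

Answer: GGGGGGGGG
GGGGGGGGG
GGGWGGGGG
GGKGGGGGG
GGGGGGGGG
GGGGGGGGG
GGGGGGGGG
GGGGGGGGG
GGGGGGGGG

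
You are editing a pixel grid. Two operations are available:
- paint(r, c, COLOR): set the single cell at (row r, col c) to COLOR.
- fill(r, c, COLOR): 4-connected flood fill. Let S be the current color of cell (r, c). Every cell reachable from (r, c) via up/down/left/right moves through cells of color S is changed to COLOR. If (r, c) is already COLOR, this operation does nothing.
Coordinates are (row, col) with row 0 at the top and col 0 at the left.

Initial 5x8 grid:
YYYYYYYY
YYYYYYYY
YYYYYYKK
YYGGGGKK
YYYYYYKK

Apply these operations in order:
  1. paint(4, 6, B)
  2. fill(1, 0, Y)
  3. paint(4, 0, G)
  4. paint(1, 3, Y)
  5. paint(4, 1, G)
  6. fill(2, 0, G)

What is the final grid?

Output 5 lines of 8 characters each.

Answer: GGGGGGGG
GGGGGGGG
GGGGGGKK
GGGGGGKK
GGYYYYBK

Derivation:
After op 1 paint(4,6,B):
YYYYYYYY
YYYYYYYY
YYYYYYKK
YYGGGGKK
YYYYYYBK
After op 2 fill(1,0,Y) [0 cells changed]:
YYYYYYYY
YYYYYYYY
YYYYYYKK
YYGGGGKK
YYYYYYBK
After op 3 paint(4,0,G):
YYYYYYYY
YYYYYYYY
YYYYYYKK
YYGGGGKK
GYYYYYBK
After op 4 paint(1,3,Y):
YYYYYYYY
YYYYYYYY
YYYYYYKK
YYGGGGKK
GYYYYYBK
After op 5 paint(4,1,G):
YYYYYYYY
YYYYYYYY
YYYYYYKK
YYGGGGKK
GGYYYYBK
After op 6 fill(2,0,G) [24 cells changed]:
GGGGGGGG
GGGGGGGG
GGGGGGKK
GGGGGGKK
GGYYYYBK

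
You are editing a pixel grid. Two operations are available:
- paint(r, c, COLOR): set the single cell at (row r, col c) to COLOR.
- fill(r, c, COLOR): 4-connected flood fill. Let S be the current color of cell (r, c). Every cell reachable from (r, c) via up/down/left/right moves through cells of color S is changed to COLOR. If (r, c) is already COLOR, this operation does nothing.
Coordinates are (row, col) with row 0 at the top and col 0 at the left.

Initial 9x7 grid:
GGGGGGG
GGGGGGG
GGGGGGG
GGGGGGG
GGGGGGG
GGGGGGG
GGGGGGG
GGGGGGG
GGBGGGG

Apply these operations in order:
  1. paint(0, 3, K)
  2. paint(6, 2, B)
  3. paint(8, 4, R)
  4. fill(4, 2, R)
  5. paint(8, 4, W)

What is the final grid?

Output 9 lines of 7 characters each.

Answer: RRRKRRR
RRRRRRR
RRRRRRR
RRRRRRR
RRRRRRR
RRRRRRR
RRBRRRR
RRRRRRR
RRBRWRR

Derivation:
After op 1 paint(0,3,K):
GGGKGGG
GGGGGGG
GGGGGGG
GGGGGGG
GGGGGGG
GGGGGGG
GGGGGGG
GGGGGGG
GGBGGGG
After op 2 paint(6,2,B):
GGGKGGG
GGGGGGG
GGGGGGG
GGGGGGG
GGGGGGG
GGGGGGG
GGBGGGG
GGGGGGG
GGBGGGG
After op 3 paint(8,4,R):
GGGKGGG
GGGGGGG
GGGGGGG
GGGGGGG
GGGGGGG
GGGGGGG
GGBGGGG
GGGGGGG
GGBGRGG
After op 4 fill(4,2,R) [59 cells changed]:
RRRKRRR
RRRRRRR
RRRRRRR
RRRRRRR
RRRRRRR
RRRRRRR
RRBRRRR
RRRRRRR
RRBRRRR
After op 5 paint(8,4,W):
RRRKRRR
RRRRRRR
RRRRRRR
RRRRRRR
RRRRRRR
RRRRRRR
RRBRRRR
RRRRRRR
RRBRWRR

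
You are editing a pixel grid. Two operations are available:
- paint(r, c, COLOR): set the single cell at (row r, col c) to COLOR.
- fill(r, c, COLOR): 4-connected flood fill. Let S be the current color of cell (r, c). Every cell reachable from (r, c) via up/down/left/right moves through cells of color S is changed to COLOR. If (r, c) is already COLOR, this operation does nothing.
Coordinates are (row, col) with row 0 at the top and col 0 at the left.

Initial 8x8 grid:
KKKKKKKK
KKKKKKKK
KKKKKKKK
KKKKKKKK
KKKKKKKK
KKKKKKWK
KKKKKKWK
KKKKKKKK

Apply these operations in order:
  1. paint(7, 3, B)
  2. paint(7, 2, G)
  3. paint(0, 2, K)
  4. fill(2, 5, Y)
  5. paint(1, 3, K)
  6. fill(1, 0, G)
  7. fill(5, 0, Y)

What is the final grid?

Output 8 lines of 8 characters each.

After op 1 paint(7,3,B):
KKKKKKKK
KKKKKKKK
KKKKKKKK
KKKKKKKK
KKKKKKKK
KKKKKKWK
KKKKKKWK
KKKBKKKK
After op 2 paint(7,2,G):
KKKKKKKK
KKKKKKKK
KKKKKKKK
KKKKKKKK
KKKKKKKK
KKKKKKWK
KKKKKKWK
KKGBKKKK
After op 3 paint(0,2,K):
KKKKKKKK
KKKKKKKK
KKKKKKKK
KKKKKKKK
KKKKKKKK
KKKKKKWK
KKKKKKWK
KKGBKKKK
After op 4 fill(2,5,Y) [60 cells changed]:
YYYYYYYY
YYYYYYYY
YYYYYYYY
YYYYYYYY
YYYYYYYY
YYYYYYWY
YYYYYYWY
YYGBYYYY
After op 5 paint(1,3,K):
YYYYYYYY
YYYKYYYY
YYYYYYYY
YYYYYYYY
YYYYYYYY
YYYYYYWY
YYYYYYWY
YYGBYYYY
After op 6 fill(1,0,G) [59 cells changed]:
GGGGGGGG
GGGKGGGG
GGGGGGGG
GGGGGGGG
GGGGGGGG
GGGGGGWG
GGGGGGWG
GGGBGGGG
After op 7 fill(5,0,Y) [60 cells changed]:
YYYYYYYY
YYYKYYYY
YYYYYYYY
YYYYYYYY
YYYYYYYY
YYYYYYWY
YYYYYYWY
YYYBYYYY

Answer: YYYYYYYY
YYYKYYYY
YYYYYYYY
YYYYYYYY
YYYYYYYY
YYYYYYWY
YYYYYYWY
YYYBYYYY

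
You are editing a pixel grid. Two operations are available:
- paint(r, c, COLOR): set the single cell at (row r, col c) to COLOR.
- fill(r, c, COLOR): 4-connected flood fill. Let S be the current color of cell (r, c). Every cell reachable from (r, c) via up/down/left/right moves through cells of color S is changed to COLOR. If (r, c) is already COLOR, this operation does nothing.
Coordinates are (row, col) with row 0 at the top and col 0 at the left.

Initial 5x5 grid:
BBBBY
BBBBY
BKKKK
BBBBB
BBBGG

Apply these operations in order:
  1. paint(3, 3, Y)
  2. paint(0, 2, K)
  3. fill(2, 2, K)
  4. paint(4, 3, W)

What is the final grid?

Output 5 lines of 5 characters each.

After op 1 paint(3,3,Y):
BBBBY
BBBBY
BKKKK
BBBYB
BBBGG
After op 2 paint(0,2,K):
BBKBY
BBBBY
BKKKK
BBBYB
BBBGG
After op 3 fill(2,2,K) [0 cells changed]:
BBKBY
BBBBY
BKKKK
BBBYB
BBBGG
After op 4 paint(4,3,W):
BBKBY
BBBBY
BKKKK
BBBYB
BBBWG

Answer: BBKBY
BBBBY
BKKKK
BBBYB
BBBWG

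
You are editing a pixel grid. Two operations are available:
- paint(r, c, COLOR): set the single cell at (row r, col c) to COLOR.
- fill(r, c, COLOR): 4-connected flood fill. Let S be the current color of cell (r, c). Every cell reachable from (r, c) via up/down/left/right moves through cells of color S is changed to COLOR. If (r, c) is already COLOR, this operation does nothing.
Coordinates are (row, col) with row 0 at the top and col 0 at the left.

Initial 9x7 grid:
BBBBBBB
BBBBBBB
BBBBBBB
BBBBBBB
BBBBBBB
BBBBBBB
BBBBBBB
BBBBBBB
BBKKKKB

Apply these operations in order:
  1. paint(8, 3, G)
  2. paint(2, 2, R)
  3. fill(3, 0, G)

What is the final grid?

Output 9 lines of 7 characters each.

After op 1 paint(8,3,G):
BBBBBBB
BBBBBBB
BBBBBBB
BBBBBBB
BBBBBBB
BBBBBBB
BBBBBBB
BBBBBBB
BBKGKKB
After op 2 paint(2,2,R):
BBBBBBB
BBBBBBB
BBRBBBB
BBBBBBB
BBBBBBB
BBBBBBB
BBBBBBB
BBBBBBB
BBKGKKB
After op 3 fill(3,0,G) [58 cells changed]:
GGGGGGG
GGGGGGG
GGRGGGG
GGGGGGG
GGGGGGG
GGGGGGG
GGGGGGG
GGGGGGG
GGKGKKG

Answer: GGGGGGG
GGGGGGG
GGRGGGG
GGGGGGG
GGGGGGG
GGGGGGG
GGGGGGG
GGGGGGG
GGKGKKG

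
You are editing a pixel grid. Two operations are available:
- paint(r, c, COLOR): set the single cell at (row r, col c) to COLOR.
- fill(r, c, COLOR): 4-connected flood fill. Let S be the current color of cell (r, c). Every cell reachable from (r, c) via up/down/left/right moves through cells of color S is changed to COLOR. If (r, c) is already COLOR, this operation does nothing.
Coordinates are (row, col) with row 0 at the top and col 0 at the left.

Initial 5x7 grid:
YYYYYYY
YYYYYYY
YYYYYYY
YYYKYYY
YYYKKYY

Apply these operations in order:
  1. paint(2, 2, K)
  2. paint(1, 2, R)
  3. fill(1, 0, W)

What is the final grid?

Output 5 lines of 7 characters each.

Answer: WWWWWWW
WWRWWWW
WWKWWWW
WWWKWWW
WWWKKWW

Derivation:
After op 1 paint(2,2,K):
YYYYYYY
YYYYYYY
YYKYYYY
YYYKYYY
YYYKKYY
After op 2 paint(1,2,R):
YYYYYYY
YYRYYYY
YYKYYYY
YYYKYYY
YYYKKYY
After op 3 fill(1,0,W) [30 cells changed]:
WWWWWWW
WWRWWWW
WWKWWWW
WWWKWWW
WWWKKWW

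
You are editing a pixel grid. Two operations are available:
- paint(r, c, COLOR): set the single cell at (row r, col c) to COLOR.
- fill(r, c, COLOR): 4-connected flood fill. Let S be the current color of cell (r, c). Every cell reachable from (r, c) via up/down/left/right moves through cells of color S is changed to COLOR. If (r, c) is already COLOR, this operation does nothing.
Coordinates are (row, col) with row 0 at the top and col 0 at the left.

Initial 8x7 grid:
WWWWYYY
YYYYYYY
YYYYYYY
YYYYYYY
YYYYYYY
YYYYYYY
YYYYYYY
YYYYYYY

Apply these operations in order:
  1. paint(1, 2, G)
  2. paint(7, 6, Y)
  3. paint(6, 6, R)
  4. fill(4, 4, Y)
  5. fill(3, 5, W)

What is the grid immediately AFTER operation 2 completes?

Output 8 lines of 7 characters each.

After op 1 paint(1,2,G):
WWWWYYY
YYGYYYY
YYYYYYY
YYYYYYY
YYYYYYY
YYYYYYY
YYYYYYY
YYYYYYY
After op 2 paint(7,6,Y):
WWWWYYY
YYGYYYY
YYYYYYY
YYYYYYY
YYYYYYY
YYYYYYY
YYYYYYY
YYYYYYY

Answer: WWWWYYY
YYGYYYY
YYYYYYY
YYYYYYY
YYYYYYY
YYYYYYY
YYYYYYY
YYYYYYY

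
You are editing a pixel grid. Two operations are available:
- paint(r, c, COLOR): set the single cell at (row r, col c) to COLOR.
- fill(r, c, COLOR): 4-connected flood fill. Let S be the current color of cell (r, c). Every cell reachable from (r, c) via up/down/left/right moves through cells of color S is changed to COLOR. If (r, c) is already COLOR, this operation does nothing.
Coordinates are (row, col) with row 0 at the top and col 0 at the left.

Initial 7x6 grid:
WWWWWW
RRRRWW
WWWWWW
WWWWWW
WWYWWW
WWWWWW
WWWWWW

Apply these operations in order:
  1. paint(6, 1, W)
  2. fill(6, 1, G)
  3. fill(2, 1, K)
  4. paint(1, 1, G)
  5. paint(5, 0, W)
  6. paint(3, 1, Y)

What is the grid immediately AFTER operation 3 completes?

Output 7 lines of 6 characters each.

After op 1 paint(6,1,W):
WWWWWW
RRRRWW
WWWWWW
WWWWWW
WWYWWW
WWWWWW
WWWWWW
After op 2 fill(6,1,G) [37 cells changed]:
GGGGGG
RRRRGG
GGGGGG
GGGGGG
GGYGGG
GGGGGG
GGGGGG
After op 3 fill(2,1,K) [37 cells changed]:
KKKKKK
RRRRKK
KKKKKK
KKKKKK
KKYKKK
KKKKKK
KKKKKK

Answer: KKKKKK
RRRRKK
KKKKKK
KKKKKK
KKYKKK
KKKKKK
KKKKKK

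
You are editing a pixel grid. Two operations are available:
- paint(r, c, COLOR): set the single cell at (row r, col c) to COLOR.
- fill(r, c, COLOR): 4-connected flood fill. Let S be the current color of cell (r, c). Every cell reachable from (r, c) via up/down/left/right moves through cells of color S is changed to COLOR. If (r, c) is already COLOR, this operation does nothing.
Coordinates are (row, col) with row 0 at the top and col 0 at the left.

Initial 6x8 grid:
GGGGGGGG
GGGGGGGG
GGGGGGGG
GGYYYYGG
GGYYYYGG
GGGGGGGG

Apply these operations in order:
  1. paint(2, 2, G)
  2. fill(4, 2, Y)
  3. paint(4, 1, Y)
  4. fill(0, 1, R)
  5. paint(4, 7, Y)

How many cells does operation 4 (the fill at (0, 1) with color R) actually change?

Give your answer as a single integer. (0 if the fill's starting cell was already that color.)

Answer: 39

Derivation:
After op 1 paint(2,2,G):
GGGGGGGG
GGGGGGGG
GGGGGGGG
GGYYYYGG
GGYYYYGG
GGGGGGGG
After op 2 fill(4,2,Y) [0 cells changed]:
GGGGGGGG
GGGGGGGG
GGGGGGGG
GGYYYYGG
GGYYYYGG
GGGGGGGG
After op 3 paint(4,1,Y):
GGGGGGGG
GGGGGGGG
GGGGGGGG
GGYYYYGG
GYYYYYGG
GGGGGGGG
After op 4 fill(0,1,R) [39 cells changed]:
RRRRRRRR
RRRRRRRR
RRRRRRRR
RRYYYYRR
RYYYYYRR
RRRRRRRR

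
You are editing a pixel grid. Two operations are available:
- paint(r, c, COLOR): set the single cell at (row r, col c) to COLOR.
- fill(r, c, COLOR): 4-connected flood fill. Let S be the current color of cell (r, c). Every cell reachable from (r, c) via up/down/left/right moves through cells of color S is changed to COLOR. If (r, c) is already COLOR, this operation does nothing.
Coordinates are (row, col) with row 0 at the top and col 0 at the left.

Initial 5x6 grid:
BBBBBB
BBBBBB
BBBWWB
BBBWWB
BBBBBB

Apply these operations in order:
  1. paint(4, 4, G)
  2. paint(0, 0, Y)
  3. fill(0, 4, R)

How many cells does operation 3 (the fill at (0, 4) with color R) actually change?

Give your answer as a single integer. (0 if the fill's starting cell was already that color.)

Answer: 24

Derivation:
After op 1 paint(4,4,G):
BBBBBB
BBBBBB
BBBWWB
BBBWWB
BBBBGB
After op 2 paint(0,0,Y):
YBBBBB
BBBBBB
BBBWWB
BBBWWB
BBBBGB
After op 3 fill(0,4,R) [24 cells changed]:
YRRRRR
RRRRRR
RRRWWR
RRRWWR
RRRRGR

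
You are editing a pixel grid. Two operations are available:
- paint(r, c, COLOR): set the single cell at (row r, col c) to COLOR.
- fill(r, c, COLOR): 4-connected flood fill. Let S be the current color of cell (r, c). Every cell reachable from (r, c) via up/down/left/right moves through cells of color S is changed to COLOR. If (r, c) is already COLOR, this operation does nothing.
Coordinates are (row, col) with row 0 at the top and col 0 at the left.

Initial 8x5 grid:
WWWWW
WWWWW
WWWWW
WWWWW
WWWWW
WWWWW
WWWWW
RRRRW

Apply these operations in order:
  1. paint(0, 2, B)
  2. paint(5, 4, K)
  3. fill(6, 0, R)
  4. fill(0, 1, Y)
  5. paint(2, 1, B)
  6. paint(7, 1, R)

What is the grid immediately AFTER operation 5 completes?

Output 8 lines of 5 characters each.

Answer: YYBYY
YYYYY
YBYYY
YYYYY
YYYYY
YYYYK
YYYYY
YYYYY

Derivation:
After op 1 paint(0,2,B):
WWBWW
WWWWW
WWWWW
WWWWW
WWWWW
WWWWW
WWWWW
RRRRW
After op 2 paint(5,4,K):
WWBWW
WWWWW
WWWWW
WWWWW
WWWWW
WWWWK
WWWWW
RRRRW
After op 3 fill(6,0,R) [34 cells changed]:
RRBRR
RRRRR
RRRRR
RRRRR
RRRRR
RRRRK
RRRRR
RRRRR
After op 4 fill(0,1,Y) [38 cells changed]:
YYBYY
YYYYY
YYYYY
YYYYY
YYYYY
YYYYK
YYYYY
YYYYY
After op 5 paint(2,1,B):
YYBYY
YYYYY
YBYYY
YYYYY
YYYYY
YYYYK
YYYYY
YYYYY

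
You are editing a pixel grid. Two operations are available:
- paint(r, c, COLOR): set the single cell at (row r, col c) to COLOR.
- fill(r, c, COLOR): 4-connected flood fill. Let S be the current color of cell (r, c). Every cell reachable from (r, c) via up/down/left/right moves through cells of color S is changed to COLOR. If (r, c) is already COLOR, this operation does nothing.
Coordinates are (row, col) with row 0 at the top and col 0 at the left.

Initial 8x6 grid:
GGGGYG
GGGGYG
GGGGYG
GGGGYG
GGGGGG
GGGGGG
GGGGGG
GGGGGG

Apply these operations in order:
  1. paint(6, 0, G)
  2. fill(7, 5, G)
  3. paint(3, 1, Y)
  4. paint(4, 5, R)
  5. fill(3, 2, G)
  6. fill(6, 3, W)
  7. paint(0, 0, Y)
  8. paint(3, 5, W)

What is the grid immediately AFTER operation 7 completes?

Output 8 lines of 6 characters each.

Answer: YWWWYG
WWWWYG
WWWWYG
WYWWYG
WWWWWR
WWWWWW
WWWWWW
WWWWWW

Derivation:
After op 1 paint(6,0,G):
GGGGYG
GGGGYG
GGGGYG
GGGGYG
GGGGGG
GGGGGG
GGGGGG
GGGGGG
After op 2 fill(7,5,G) [0 cells changed]:
GGGGYG
GGGGYG
GGGGYG
GGGGYG
GGGGGG
GGGGGG
GGGGGG
GGGGGG
After op 3 paint(3,1,Y):
GGGGYG
GGGGYG
GGGGYG
GYGGYG
GGGGGG
GGGGGG
GGGGGG
GGGGGG
After op 4 paint(4,5,R):
GGGGYG
GGGGYG
GGGGYG
GYGGYG
GGGGGR
GGGGGG
GGGGGG
GGGGGG
After op 5 fill(3,2,G) [0 cells changed]:
GGGGYG
GGGGYG
GGGGYG
GYGGYG
GGGGGR
GGGGGG
GGGGGG
GGGGGG
After op 6 fill(6,3,W) [38 cells changed]:
WWWWYG
WWWWYG
WWWWYG
WYWWYG
WWWWWR
WWWWWW
WWWWWW
WWWWWW
After op 7 paint(0,0,Y):
YWWWYG
WWWWYG
WWWWYG
WYWWYG
WWWWWR
WWWWWW
WWWWWW
WWWWWW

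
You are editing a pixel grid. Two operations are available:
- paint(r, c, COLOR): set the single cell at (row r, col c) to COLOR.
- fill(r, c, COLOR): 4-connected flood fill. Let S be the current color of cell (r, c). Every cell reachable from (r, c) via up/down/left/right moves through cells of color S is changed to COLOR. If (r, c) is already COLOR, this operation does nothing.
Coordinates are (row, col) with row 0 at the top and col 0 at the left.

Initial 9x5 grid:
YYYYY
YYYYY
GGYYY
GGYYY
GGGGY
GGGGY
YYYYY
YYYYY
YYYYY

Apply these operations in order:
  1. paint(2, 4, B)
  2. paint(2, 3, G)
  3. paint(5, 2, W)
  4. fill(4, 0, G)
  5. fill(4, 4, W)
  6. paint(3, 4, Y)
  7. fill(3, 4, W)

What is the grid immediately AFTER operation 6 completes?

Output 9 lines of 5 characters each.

Answer: WWWWW
WWWWW
GGWGB
GGWWY
GGGGW
GGWGW
WWWWW
WWWWW
WWWWW

Derivation:
After op 1 paint(2,4,B):
YYYYY
YYYYY
GGYYB
GGYYY
GGGGY
GGGGY
YYYYY
YYYYY
YYYYY
After op 2 paint(2,3,G):
YYYYY
YYYYY
GGYGB
GGYYY
GGGGY
GGGGY
YYYYY
YYYYY
YYYYY
After op 3 paint(5,2,W):
YYYYY
YYYYY
GGYGB
GGYYY
GGGGY
GGWGY
YYYYY
YYYYY
YYYYY
After op 4 fill(4,0,G) [0 cells changed]:
YYYYY
YYYYY
GGYGB
GGYYY
GGGGY
GGWGY
YYYYY
YYYYY
YYYYY
After op 5 fill(4,4,W) [31 cells changed]:
WWWWW
WWWWW
GGWGB
GGWWW
GGGGW
GGWGW
WWWWW
WWWWW
WWWWW
After op 6 paint(3,4,Y):
WWWWW
WWWWW
GGWGB
GGWWY
GGGGW
GGWGW
WWWWW
WWWWW
WWWWW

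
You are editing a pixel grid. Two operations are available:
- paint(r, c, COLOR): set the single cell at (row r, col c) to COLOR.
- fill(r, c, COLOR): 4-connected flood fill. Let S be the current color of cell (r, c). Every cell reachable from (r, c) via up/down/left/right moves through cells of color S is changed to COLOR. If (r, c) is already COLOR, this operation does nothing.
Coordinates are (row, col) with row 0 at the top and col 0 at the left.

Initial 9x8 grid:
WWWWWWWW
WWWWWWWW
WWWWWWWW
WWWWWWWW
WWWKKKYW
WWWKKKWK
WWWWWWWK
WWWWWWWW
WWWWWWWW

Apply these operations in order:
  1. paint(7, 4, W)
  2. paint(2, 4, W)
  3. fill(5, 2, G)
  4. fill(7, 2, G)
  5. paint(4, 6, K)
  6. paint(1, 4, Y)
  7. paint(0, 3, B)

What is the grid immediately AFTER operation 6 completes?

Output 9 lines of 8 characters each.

After op 1 paint(7,4,W):
WWWWWWWW
WWWWWWWW
WWWWWWWW
WWWWWWWW
WWWKKKYW
WWWKKKWK
WWWWWWWK
WWWWWWWW
WWWWWWWW
After op 2 paint(2,4,W):
WWWWWWWW
WWWWWWWW
WWWWWWWW
WWWWWWWW
WWWKKKYW
WWWKKKWK
WWWWWWWK
WWWWWWWW
WWWWWWWW
After op 3 fill(5,2,G) [63 cells changed]:
GGGGGGGG
GGGGGGGG
GGGGGGGG
GGGGGGGG
GGGKKKYG
GGGKKKGK
GGGGGGGK
GGGGGGGG
GGGGGGGG
After op 4 fill(7,2,G) [0 cells changed]:
GGGGGGGG
GGGGGGGG
GGGGGGGG
GGGGGGGG
GGGKKKYG
GGGKKKGK
GGGGGGGK
GGGGGGGG
GGGGGGGG
After op 5 paint(4,6,K):
GGGGGGGG
GGGGGGGG
GGGGGGGG
GGGGGGGG
GGGKKKKG
GGGKKKGK
GGGGGGGK
GGGGGGGG
GGGGGGGG
After op 6 paint(1,4,Y):
GGGGGGGG
GGGGYGGG
GGGGGGGG
GGGGGGGG
GGGKKKKG
GGGKKKGK
GGGGGGGK
GGGGGGGG
GGGGGGGG

Answer: GGGGGGGG
GGGGYGGG
GGGGGGGG
GGGGGGGG
GGGKKKKG
GGGKKKGK
GGGGGGGK
GGGGGGGG
GGGGGGGG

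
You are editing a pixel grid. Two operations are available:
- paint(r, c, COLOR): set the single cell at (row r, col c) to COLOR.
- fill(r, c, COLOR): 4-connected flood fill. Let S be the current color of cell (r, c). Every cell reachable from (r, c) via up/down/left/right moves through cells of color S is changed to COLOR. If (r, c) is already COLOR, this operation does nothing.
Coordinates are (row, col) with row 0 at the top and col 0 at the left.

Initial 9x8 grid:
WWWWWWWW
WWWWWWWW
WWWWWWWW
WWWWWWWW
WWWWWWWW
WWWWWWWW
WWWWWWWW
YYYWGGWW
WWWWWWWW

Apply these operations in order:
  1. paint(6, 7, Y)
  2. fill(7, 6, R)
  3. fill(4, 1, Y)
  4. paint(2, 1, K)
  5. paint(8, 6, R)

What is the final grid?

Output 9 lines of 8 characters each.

Answer: YYYYYYYY
YYYYYYYY
YKYYYYYY
YYYYYYYY
YYYYYYYY
YYYYYYYY
YYYYYYYY
YYYYGGYY
YYYYYYRY

Derivation:
After op 1 paint(6,7,Y):
WWWWWWWW
WWWWWWWW
WWWWWWWW
WWWWWWWW
WWWWWWWW
WWWWWWWW
WWWWWWWY
YYYWGGWW
WWWWWWWW
After op 2 fill(7,6,R) [66 cells changed]:
RRRRRRRR
RRRRRRRR
RRRRRRRR
RRRRRRRR
RRRRRRRR
RRRRRRRR
RRRRRRRY
YYYRGGRR
RRRRRRRR
After op 3 fill(4,1,Y) [66 cells changed]:
YYYYYYYY
YYYYYYYY
YYYYYYYY
YYYYYYYY
YYYYYYYY
YYYYYYYY
YYYYYYYY
YYYYGGYY
YYYYYYYY
After op 4 paint(2,1,K):
YYYYYYYY
YYYYYYYY
YKYYYYYY
YYYYYYYY
YYYYYYYY
YYYYYYYY
YYYYYYYY
YYYYGGYY
YYYYYYYY
After op 5 paint(8,6,R):
YYYYYYYY
YYYYYYYY
YKYYYYYY
YYYYYYYY
YYYYYYYY
YYYYYYYY
YYYYYYYY
YYYYGGYY
YYYYYYRY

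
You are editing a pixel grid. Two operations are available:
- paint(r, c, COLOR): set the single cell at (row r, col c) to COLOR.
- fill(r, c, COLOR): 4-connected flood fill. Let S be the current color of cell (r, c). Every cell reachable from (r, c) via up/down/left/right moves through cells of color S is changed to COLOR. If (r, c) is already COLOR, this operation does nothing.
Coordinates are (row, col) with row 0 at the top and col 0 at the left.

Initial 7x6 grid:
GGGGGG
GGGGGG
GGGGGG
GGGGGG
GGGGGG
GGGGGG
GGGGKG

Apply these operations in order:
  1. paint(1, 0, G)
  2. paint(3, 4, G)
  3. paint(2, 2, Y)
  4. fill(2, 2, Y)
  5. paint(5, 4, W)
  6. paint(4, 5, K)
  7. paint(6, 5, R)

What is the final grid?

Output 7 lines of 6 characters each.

Answer: GGGGGG
GGGGGG
GGYGGG
GGGGGG
GGGGGK
GGGGWG
GGGGKR

Derivation:
After op 1 paint(1,0,G):
GGGGGG
GGGGGG
GGGGGG
GGGGGG
GGGGGG
GGGGGG
GGGGKG
After op 2 paint(3,4,G):
GGGGGG
GGGGGG
GGGGGG
GGGGGG
GGGGGG
GGGGGG
GGGGKG
After op 3 paint(2,2,Y):
GGGGGG
GGGGGG
GGYGGG
GGGGGG
GGGGGG
GGGGGG
GGGGKG
After op 4 fill(2,2,Y) [0 cells changed]:
GGGGGG
GGGGGG
GGYGGG
GGGGGG
GGGGGG
GGGGGG
GGGGKG
After op 5 paint(5,4,W):
GGGGGG
GGGGGG
GGYGGG
GGGGGG
GGGGGG
GGGGWG
GGGGKG
After op 6 paint(4,5,K):
GGGGGG
GGGGGG
GGYGGG
GGGGGG
GGGGGK
GGGGWG
GGGGKG
After op 7 paint(6,5,R):
GGGGGG
GGGGGG
GGYGGG
GGGGGG
GGGGGK
GGGGWG
GGGGKR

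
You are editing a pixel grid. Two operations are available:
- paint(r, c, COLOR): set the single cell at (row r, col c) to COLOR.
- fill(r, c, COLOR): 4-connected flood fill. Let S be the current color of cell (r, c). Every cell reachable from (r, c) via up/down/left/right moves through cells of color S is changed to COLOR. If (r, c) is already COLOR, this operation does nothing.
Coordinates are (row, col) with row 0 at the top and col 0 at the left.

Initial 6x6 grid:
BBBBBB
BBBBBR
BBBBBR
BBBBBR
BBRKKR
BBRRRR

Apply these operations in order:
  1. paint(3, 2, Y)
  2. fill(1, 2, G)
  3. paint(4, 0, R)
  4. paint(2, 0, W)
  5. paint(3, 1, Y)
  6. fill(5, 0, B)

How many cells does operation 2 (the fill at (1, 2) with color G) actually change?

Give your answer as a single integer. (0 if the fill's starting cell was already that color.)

Answer: 24

Derivation:
After op 1 paint(3,2,Y):
BBBBBB
BBBBBR
BBBBBR
BBYBBR
BBRKKR
BBRRRR
After op 2 fill(1,2,G) [24 cells changed]:
GGGGGG
GGGGGR
GGGGGR
GGYGGR
GGRKKR
GGRRRR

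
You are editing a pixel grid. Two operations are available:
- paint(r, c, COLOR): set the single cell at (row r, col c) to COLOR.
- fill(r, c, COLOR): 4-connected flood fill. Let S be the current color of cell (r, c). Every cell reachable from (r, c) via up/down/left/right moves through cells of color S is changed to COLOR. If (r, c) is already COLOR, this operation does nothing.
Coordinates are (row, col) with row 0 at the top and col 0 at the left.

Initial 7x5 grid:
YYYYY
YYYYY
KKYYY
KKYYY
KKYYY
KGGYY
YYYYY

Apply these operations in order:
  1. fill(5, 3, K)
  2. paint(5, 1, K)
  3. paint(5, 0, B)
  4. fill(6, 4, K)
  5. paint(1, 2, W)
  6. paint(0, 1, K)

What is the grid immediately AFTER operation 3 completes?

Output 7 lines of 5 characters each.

Answer: KKKKK
KKKKK
KKKKK
KKKKK
KKKKK
BKGKK
KKKKK

Derivation:
After op 1 fill(5,3,K) [26 cells changed]:
KKKKK
KKKKK
KKKKK
KKKKK
KKKKK
KGGKK
KKKKK
After op 2 paint(5,1,K):
KKKKK
KKKKK
KKKKK
KKKKK
KKKKK
KKGKK
KKKKK
After op 3 paint(5,0,B):
KKKKK
KKKKK
KKKKK
KKKKK
KKKKK
BKGKK
KKKKK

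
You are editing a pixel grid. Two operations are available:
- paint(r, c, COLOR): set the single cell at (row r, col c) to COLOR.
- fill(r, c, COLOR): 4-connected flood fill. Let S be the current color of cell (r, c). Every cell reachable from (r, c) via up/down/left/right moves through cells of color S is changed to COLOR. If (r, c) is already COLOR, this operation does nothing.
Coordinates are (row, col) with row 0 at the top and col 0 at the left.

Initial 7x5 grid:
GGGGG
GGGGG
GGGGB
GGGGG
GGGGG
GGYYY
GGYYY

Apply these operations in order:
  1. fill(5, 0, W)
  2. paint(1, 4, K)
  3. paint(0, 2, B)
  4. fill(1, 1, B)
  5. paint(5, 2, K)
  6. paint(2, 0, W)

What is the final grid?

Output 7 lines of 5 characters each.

After op 1 fill(5,0,W) [28 cells changed]:
WWWWW
WWWWW
WWWWB
WWWWW
WWWWW
WWYYY
WWYYY
After op 2 paint(1,4,K):
WWWWW
WWWWK
WWWWB
WWWWW
WWWWW
WWYYY
WWYYY
After op 3 paint(0,2,B):
WWBWW
WWWWK
WWWWB
WWWWW
WWWWW
WWYYY
WWYYY
After op 4 fill(1,1,B) [26 cells changed]:
BBBBB
BBBBK
BBBBB
BBBBB
BBBBB
BBYYY
BBYYY
After op 5 paint(5,2,K):
BBBBB
BBBBK
BBBBB
BBBBB
BBBBB
BBKYY
BBYYY
After op 6 paint(2,0,W):
BBBBB
BBBBK
WBBBB
BBBBB
BBBBB
BBKYY
BBYYY

Answer: BBBBB
BBBBK
WBBBB
BBBBB
BBBBB
BBKYY
BBYYY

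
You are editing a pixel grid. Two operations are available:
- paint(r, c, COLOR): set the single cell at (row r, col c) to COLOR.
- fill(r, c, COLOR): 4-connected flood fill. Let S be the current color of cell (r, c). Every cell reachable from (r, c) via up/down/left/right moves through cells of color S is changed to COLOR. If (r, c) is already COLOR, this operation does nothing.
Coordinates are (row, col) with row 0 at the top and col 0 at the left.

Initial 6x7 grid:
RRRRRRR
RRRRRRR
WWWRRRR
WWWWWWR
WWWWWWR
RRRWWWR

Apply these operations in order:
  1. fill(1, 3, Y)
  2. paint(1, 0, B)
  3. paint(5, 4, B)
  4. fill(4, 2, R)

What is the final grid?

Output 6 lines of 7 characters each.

After op 1 fill(1,3,Y) [21 cells changed]:
YYYYYYY
YYYYYYY
WWWYYYY
WWWWWWY
WWWWWWY
RRRWWWY
After op 2 paint(1,0,B):
YYYYYYY
BYYYYYY
WWWYYYY
WWWWWWY
WWWWWWY
RRRWWWY
After op 3 paint(5,4,B):
YYYYYYY
BYYYYYY
WWWYYYY
WWWWWWY
WWWWWWY
RRRWBWY
After op 4 fill(4,2,R) [17 cells changed]:
YYYYYYY
BYYYYYY
RRRYYYY
RRRRRRY
RRRRRRY
RRRRBRY

Answer: YYYYYYY
BYYYYYY
RRRYYYY
RRRRRRY
RRRRRRY
RRRRBRY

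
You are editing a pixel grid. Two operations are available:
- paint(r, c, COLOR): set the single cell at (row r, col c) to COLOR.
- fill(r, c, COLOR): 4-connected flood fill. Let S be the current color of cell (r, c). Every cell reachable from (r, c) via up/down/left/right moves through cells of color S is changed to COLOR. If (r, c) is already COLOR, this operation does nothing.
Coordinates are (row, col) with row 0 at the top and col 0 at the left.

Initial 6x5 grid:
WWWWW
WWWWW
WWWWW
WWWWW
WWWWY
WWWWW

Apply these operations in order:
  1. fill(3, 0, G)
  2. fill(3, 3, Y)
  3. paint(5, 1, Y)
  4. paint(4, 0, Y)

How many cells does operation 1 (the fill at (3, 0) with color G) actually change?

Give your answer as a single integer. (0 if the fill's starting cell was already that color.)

After op 1 fill(3,0,G) [29 cells changed]:
GGGGG
GGGGG
GGGGG
GGGGG
GGGGY
GGGGG

Answer: 29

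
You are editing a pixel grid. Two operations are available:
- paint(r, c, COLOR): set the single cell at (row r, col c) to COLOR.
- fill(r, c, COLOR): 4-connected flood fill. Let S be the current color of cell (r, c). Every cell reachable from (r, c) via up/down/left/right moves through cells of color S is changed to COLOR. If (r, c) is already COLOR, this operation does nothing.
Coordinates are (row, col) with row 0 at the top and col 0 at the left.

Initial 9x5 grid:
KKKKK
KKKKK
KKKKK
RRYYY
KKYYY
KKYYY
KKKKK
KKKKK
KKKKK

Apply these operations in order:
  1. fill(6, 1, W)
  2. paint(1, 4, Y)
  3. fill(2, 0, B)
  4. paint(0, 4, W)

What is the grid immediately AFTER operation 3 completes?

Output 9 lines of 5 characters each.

After op 1 fill(6,1,W) [19 cells changed]:
KKKKK
KKKKK
KKKKK
RRYYY
WWYYY
WWYYY
WWWWW
WWWWW
WWWWW
After op 2 paint(1,4,Y):
KKKKK
KKKKY
KKKKK
RRYYY
WWYYY
WWYYY
WWWWW
WWWWW
WWWWW
After op 3 fill(2,0,B) [14 cells changed]:
BBBBB
BBBBY
BBBBB
RRYYY
WWYYY
WWYYY
WWWWW
WWWWW
WWWWW

Answer: BBBBB
BBBBY
BBBBB
RRYYY
WWYYY
WWYYY
WWWWW
WWWWW
WWWWW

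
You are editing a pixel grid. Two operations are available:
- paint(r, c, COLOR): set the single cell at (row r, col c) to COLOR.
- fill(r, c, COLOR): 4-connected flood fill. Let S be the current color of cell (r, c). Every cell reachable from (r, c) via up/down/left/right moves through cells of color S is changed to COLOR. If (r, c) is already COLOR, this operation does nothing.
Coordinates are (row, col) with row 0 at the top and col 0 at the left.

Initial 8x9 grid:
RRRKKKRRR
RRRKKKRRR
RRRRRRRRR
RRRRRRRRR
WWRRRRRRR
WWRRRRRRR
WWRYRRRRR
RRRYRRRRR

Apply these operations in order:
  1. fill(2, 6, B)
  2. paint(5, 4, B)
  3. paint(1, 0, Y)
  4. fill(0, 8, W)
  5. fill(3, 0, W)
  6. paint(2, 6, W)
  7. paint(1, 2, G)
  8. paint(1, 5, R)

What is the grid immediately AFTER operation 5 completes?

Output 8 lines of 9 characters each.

Answer: WWWKKKWWW
YWWKKKWWW
WWWWWWWWW
WWWWWWWWW
WWWWWWWWW
WWWWWWWWW
WWWYWWWWW
WWWYWWWWW

Derivation:
After op 1 fill(2,6,B) [58 cells changed]:
BBBKKKBBB
BBBKKKBBB
BBBBBBBBB
BBBBBBBBB
WWBBBBBBB
WWBBBBBBB
WWBYBBBBB
BBBYBBBBB
After op 2 paint(5,4,B):
BBBKKKBBB
BBBKKKBBB
BBBBBBBBB
BBBBBBBBB
WWBBBBBBB
WWBBBBBBB
WWBYBBBBB
BBBYBBBBB
After op 3 paint(1,0,Y):
BBBKKKBBB
YBBKKKBBB
BBBBBBBBB
BBBBBBBBB
WWBBBBBBB
WWBBBBBBB
WWBYBBBBB
BBBYBBBBB
After op 4 fill(0,8,W) [57 cells changed]:
WWWKKKWWW
YWWKKKWWW
WWWWWWWWW
WWWWWWWWW
WWWWWWWWW
WWWWWWWWW
WWWYWWWWW
WWWYWWWWW
After op 5 fill(3,0,W) [0 cells changed]:
WWWKKKWWW
YWWKKKWWW
WWWWWWWWW
WWWWWWWWW
WWWWWWWWW
WWWWWWWWW
WWWYWWWWW
WWWYWWWWW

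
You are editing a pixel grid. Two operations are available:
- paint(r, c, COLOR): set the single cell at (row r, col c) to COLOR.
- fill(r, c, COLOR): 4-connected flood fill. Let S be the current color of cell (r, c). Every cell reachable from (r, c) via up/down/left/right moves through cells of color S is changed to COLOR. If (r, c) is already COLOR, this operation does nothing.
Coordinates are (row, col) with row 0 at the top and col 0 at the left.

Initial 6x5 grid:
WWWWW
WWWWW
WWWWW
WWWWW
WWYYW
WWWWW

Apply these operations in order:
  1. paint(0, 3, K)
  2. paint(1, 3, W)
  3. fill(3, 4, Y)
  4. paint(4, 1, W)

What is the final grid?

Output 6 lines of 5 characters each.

After op 1 paint(0,3,K):
WWWKW
WWWWW
WWWWW
WWWWW
WWYYW
WWWWW
After op 2 paint(1,3,W):
WWWKW
WWWWW
WWWWW
WWWWW
WWYYW
WWWWW
After op 3 fill(3,4,Y) [27 cells changed]:
YYYKY
YYYYY
YYYYY
YYYYY
YYYYY
YYYYY
After op 4 paint(4,1,W):
YYYKY
YYYYY
YYYYY
YYYYY
YWYYY
YYYYY

Answer: YYYKY
YYYYY
YYYYY
YYYYY
YWYYY
YYYYY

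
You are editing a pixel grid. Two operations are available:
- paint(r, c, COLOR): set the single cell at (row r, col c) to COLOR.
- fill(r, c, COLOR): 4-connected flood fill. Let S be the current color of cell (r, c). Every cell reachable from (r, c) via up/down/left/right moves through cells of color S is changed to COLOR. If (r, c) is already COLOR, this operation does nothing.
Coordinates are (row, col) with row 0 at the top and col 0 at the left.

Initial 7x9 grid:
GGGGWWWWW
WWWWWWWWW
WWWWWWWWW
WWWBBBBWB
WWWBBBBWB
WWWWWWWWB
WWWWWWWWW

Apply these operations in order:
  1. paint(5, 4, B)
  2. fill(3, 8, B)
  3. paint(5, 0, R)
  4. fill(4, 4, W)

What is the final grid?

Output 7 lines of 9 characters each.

After op 1 paint(5,4,B):
GGGGWWWWW
WWWWWWWWW
WWWWWWWWW
WWWBBBBWB
WWWBBBBWB
WWWWBWWWB
WWWWWWWWW
After op 2 fill(3,8,B) [0 cells changed]:
GGGGWWWWW
WWWWWWWWW
WWWWWWWWW
WWWBBBBWB
WWWBBBBWB
WWWWBWWWB
WWWWWWWWW
After op 3 paint(5,0,R):
GGGGWWWWW
WWWWWWWWW
WWWWWWWWW
WWWBBBBWB
WWWBBBBWB
RWWWBWWWB
WWWWWWWWW
After op 4 fill(4,4,W) [9 cells changed]:
GGGGWWWWW
WWWWWWWWW
WWWWWWWWW
WWWWWWWWB
WWWWWWWWB
RWWWWWWWB
WWWWWWWWW

Answer: GGGGWWWWW
WWWWWWWWW
WWWWWWWWW
WWWWWWWWB
WWWWWWWWB
RWWWWWWWB
WWWWWWWWW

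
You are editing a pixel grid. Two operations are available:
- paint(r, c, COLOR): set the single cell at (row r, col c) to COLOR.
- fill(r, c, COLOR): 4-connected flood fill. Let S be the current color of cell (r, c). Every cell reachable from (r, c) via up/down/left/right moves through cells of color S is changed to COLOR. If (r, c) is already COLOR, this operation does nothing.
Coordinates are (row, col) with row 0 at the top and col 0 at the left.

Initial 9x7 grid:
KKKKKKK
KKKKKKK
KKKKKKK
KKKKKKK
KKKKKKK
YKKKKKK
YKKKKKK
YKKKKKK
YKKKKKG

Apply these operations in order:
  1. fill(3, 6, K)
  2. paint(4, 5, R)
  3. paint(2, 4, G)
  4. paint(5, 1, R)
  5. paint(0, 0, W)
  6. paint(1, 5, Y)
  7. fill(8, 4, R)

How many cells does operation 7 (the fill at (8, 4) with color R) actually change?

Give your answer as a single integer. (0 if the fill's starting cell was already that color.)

Answer: 53

Derivation:
After op 1 fill(3,6,K) [0 cells changed]:
KKKKKKK
KKKKKKK
KKKKKKK
KKKKKKK
KKKKKKK
YKKKKKK
YKKKKKK
YKKKKKK
YKKKKKG
After op 2 paint(4,5,R):
KKKKKKK
KKKKKKK
KKKKKKK
KKKKKKK
KKKKKRK
YKKKKKK
YKKKKKK
YKKKKKK
YKKKKKG
After op 3 paint(2,4,G):
KKKKKKK
KKKKKKK
KKKKGKK
KKKKKKK
KKKKKRK
YKKKKKK
YKKKKKK
YKKKKKK
YKKKKKG
After op 4 paint(5,1,R):
KKKKKKK
KKKKKKK
KKKKGKK
KKKKKKK
KKKKKRK
YRKKKKK
YKKKKKK
YKKKKKK
YKKKKKG
After op 5 paint(0,0,W):
WKKKKKK
KKKKKKK
KKKKGKK
KKKKKKK
KKKKKRK
YRKKKKK
YKKKKKK
YKKKKKK
YKKKKKG
After op 6 paint(1,5,Y):
WKKKKKK
KKKKKYK
KKKKGKK
KKKKKKK
KKKKKRK
YRKKKKK
YKKKKKK
YKKKKKK
YKKKKKG
After op 7 fill(8,4,R) [53 cells changed]:
WRRRRRR
RRRRRYR
RRRRGRR
RRRRRRR
RRRRRRR
YRRRRRR
YRRRRRR
YRRRRRR
YRRRRRG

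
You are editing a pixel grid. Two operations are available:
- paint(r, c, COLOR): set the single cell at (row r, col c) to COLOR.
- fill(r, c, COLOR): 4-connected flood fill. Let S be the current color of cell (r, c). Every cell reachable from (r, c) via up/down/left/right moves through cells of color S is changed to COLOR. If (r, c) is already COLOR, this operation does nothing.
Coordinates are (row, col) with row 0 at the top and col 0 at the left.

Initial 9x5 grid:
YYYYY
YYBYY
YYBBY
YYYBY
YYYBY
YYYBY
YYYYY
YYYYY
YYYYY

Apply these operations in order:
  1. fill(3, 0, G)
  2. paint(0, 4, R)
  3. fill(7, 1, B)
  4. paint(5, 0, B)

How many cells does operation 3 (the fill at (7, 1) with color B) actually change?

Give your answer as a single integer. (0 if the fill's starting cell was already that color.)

Answer: 38

Derivation:
After op 1 fill(3,0,G) [39 cells changed]:
GGGGG
GGBGG
GGBBG
GGGBG
GGGBG
GGGBG
GGGGG
GGGGG
GGGGG
After op 2 paint(0,4,R):
GGGGR
GGBGG
GGBBG
GGGBG
GGGBG
GGGBG
GGGGG
GGGGG
GGGGG
After op 3 fill(7,1,B) [38 cells changed]:
BBBBR
BBBBB
BBBBB
BBBBB
BBBBB
BBBBB
BBBBB
BBBBB
BBBBB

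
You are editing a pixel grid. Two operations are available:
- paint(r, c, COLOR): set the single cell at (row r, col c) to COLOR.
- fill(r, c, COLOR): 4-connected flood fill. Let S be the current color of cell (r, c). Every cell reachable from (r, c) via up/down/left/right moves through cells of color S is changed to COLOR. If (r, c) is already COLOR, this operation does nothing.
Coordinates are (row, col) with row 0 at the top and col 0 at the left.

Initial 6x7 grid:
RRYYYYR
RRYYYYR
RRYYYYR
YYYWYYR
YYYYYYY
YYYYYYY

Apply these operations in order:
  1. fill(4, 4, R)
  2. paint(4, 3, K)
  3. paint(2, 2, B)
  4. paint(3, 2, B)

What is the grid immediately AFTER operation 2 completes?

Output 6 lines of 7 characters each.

Answer: RRRRRRR
RRRRRRR
RRRRRRR
RRRWRRR
RRRKRRR
RRRRRRR

Derivation:
After op 1 fill(4,4,R) [31 cells changed]:
RRRRRRR
RRRRRRR
RRRRRRR
RRRWRRR
RRRRRRR
RRRRRRR
After op 2 paint(4,3,K):
RRRRRRR
RRRRRRR
RRRRRRR
RRRWRRR
RRRKRRR
RRRRRRR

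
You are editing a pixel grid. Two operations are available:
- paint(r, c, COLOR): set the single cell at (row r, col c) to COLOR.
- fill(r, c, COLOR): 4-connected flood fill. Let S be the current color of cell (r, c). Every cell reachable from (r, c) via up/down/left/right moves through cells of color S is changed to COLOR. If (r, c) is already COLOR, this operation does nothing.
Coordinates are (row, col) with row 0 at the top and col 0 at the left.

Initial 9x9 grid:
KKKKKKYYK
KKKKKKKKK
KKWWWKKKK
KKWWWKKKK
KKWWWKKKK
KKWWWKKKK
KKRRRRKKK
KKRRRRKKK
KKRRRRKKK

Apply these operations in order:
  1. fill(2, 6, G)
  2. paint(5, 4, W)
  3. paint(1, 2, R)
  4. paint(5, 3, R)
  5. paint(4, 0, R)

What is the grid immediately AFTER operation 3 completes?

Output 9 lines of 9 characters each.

Answer: GGGGGGYYG
GGRGGGGGG
GGWWWGGGG
GGWWWGGGG
GGWWWGGGG
GGWWWGGGG
GGRRRRGGG
GGRRRRGGG
GGRRRRGGG

Derivation:
After op 1 fill(2,6,G) [55 cells changed]:
GGGGGGYYG
GGGGGGGGG
GGWWWGGGG
GGWWWGGGG
GGWWWGGGG
GGWWWGGGG
GGRRRRGGG
GGRRRRGGG
GGRRRRGGG
After op 2 paint(5,4,W):
GGGGGGYYG
GGGGGGGGG
GGWWWGGGG
GGWWWGGGG
GGWWWGGGG
GGWWWGGGG
GGRRRRGGG
GGRRRRGGG
GGRRRRGGG
After op 3 paint(1,2,R):
GGGGGGYYG
GGRGGGGGG
GGWWWGGGG
GGWWWGGGG
GGWWWGGGG
GGWWWGGGG
GGRRRRGGG
GGRRRRGGG
GGRRRRGGG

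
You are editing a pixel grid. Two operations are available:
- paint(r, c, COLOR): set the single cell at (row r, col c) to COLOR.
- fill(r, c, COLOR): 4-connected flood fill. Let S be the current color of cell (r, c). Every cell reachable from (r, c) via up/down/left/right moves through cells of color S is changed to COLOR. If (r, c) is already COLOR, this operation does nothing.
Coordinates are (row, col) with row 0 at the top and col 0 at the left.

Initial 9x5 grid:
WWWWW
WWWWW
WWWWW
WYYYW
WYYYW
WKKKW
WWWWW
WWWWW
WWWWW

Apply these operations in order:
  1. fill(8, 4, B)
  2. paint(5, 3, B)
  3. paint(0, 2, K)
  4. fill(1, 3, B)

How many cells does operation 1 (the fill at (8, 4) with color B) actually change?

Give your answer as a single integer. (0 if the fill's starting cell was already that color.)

After op 1 fill(8,4,B) [36 cells changed]:
BBBBB
BBBBB
BBBBB
BYYYB
BYYYB
BKKKB
BBBBB
BBBBB
BBBBB

Answer: 36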